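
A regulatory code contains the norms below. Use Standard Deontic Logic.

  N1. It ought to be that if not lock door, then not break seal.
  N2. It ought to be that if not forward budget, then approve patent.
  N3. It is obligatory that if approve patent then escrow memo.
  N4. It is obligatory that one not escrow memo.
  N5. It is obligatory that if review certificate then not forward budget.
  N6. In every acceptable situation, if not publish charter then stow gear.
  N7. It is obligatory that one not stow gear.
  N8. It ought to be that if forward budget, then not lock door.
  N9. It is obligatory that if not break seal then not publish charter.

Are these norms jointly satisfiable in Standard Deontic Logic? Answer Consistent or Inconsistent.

Inconsistent

From premise 7 we have O(¬stow_gear).
Premise 6 is O(¬publish_charter → stow_gear); contrapositively O(¬stow_gear → publish_charter). Since O(¬stow_gear) holds, K gives O(publish_charter).
Premise 9, O(¬break_seal → ¬publish_charter), contraposes to O(publish_charter → break_seal); with O(publish_charter) we get O(break_seal).
The contrapositive of premise 1 (O(¬lock_door → ¬break_seal)) is O(break_seal → lock_door), and O(break_seal) is already established, so O(lock_door).
The contrapositive of premise 8 (O(forward_budget → ¬lock_door)) is O(lock_door → ¬forward_budget), and O(lock_door) is already established, so O(¬forward_budget).
Applying K to premise 2 (O(¬forward_budget → approve_patent)) and O(¬forward_budget) yields O(approve_patent).
Applying K to premise 3 (O(approve_patent → escrow_memo)) and O(approve_patent) yields O(escrow_memo).
However, premise 4 gives O(¬escrow_memo).
We now have both O(escrow_memo) and O(¬escrow_memo) — escrow_memo is simultaneously obligatory and forbidden, violating the D-axiom.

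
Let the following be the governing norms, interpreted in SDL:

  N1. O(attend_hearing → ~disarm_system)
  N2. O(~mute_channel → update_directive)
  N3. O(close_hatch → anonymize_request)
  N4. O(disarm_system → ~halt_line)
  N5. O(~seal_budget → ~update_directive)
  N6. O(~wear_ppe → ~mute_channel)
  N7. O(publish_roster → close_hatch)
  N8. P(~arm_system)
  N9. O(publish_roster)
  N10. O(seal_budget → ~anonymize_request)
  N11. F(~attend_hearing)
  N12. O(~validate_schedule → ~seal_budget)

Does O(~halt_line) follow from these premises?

Premise 4 is O(disarm_system → ~halt_line), but O(disarm_system) is not derivable from the premises, so it does not yield O(~halt_line).
No other premise forces O(~halt_line). An ideal world satisfying every premise can still have ~halt_line false, so O(~halt_line) is not derivable.

No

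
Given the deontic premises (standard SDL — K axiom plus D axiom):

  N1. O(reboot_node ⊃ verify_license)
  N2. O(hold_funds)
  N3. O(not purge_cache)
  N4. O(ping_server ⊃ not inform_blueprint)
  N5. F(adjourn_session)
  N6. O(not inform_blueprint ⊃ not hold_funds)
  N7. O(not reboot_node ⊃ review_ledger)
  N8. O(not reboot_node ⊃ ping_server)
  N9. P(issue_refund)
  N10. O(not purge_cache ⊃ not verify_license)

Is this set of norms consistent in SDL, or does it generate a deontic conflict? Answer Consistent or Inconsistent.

Inconsistent

From premise 2 we have O(hold_funds).
Premise 6 is O(not inform_blueprint ⊃ not hold_funds); contrapositively O(hold_funds ⊃ inform_blueprint). Since O(hold_funds) holds, K gives O(inform_blueprint).
The contrapositive of premise 4 (O(ping_server ⊃ not inform_blueprint)) is O(inform_blueprint ⊃ not ping_server), and O(inform_blueprint) is already established, so O(not ping_server).
Premise 8 is O(not reboot_node ⊃ ping_server); contrapositively O(not ping_server ⊃ reboot_node). Since O(not ping_server) holds, K gives O(reboot_node).
From O(reboot_node) and premise 1, O(reboot_node ⊃ verify_license), we obtain O(verify_license).
Premise 10, O(not purge_cache ⊃ not verify_license), contraposes to O(verify_license ⊃ purge_cache); with O(verify_license) we get O(purge_cache).
Yet premise 3 states O(not purge_cache).
We now have both O(purge_cache) and O(not purge_cache) — purge_cache is simultaneously obligatory and forbidden, violating the D-axiom.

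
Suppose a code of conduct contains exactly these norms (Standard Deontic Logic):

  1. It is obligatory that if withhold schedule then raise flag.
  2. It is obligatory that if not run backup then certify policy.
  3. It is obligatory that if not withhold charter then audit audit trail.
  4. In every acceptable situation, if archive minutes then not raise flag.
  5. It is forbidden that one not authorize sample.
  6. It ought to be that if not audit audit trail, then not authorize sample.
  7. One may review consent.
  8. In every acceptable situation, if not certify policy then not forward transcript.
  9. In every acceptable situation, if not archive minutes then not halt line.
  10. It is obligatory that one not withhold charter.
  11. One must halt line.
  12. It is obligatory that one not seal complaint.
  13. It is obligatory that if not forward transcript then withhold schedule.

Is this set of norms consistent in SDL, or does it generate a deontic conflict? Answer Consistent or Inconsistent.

Consistent

Premise 6 is O(¬audit_audit_trail → ¬authorize_sample), but O(¬audit_audit_trail) is not derivable from the premises, so it does not yield O(¬authorize_sample).
So O(¬authorize_sample) is not derivable, and the apparent clash with O(authorize_sample) does not arise.
A world satisfying every obligation exists (e.g. archive_minutes=true, audit_audit_trail=true, authorize_sample=true, certify_policy=true, forward_transcript=true, halt_line=true, raise_flag=false, review_consent=false, run_backup=false, seal_complaint=false, withhold_charter=false, withhold_schedule=false); no atom is both obligatory and forbidden, so the set is consistent.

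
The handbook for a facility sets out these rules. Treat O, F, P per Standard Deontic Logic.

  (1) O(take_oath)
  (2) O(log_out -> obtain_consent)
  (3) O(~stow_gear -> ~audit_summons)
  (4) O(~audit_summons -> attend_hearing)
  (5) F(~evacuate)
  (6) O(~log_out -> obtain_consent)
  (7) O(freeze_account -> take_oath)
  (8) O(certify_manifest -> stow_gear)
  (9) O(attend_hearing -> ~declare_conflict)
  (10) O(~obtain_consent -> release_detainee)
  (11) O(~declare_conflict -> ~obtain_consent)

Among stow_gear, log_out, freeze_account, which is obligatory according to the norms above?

Premises 2 and 6 are O(log_out -> obtain_consent) and O(~log_out -> obtain_consent); every ideal world satisfies log_out or ~log_out, so in either case obtain_consent holds — hence O(obtain_consent).
Premise 11 is O(~declare_conflict -> ~obtain_consent); contrapositively O(obtain_consent -> declare_conflict). Since O(obtain_consent) holds, K gives O(declare_conflict).
Premise 9, O(attend_hearing -> ~declare_conflict), contraposes to O(declare_conflict -> ~attend_hearing); with O(declare_conflict) we get O(~attend_hearing).
Premise 4, O(~audit_summons -> attend_hearing), contraposes to O(~attend_hearing -> audit_summons); with O(~attend_hearing) we get O(audit_summons).
The contrapositive of premise 3 (O(~stow_gear -> ~audit_summons)) is O(audit_summons -> stow_gear), and O(audit_summons) is already established, so O(stow_gear).
So O(stow_gear) holds — stow_gear is obligatory. None of the other listed options is made obligatory by any chain of premises.

stow_gear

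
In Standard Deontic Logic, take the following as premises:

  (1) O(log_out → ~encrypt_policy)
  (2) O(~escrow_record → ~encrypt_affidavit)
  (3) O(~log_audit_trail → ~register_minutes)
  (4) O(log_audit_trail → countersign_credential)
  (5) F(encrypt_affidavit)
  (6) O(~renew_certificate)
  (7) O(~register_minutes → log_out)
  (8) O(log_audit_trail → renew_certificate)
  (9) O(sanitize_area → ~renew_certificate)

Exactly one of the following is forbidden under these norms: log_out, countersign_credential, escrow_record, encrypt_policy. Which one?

encrypt_policy

From premise 6 we have O(~renew_certificate).
Premise 8, O(log_audit_trail → renew_certificate), contraposes to O(~renew_certificate → ~log_audit_trail); with O(~renew_certificate) we get O(~log_audit_trail).
Premise 3 is O(~log_audit_trail → ~register_minutes); since O(~log_audit_trail), deontic closure gives O(~register_minutes).
Premise 7 is O(~register_minutes → log_out); since O(~register_minutes), deontic closure gives O(log_out).
Premise 1 is O(log_out → ~encrypt_policy); since O(log_out), deontic closure gives O(~encrypt_policy).
So O(~encrypt_policy) holds, i.e. encrypt_policy is forbidden. None of the other listed options is forbidden under the premises.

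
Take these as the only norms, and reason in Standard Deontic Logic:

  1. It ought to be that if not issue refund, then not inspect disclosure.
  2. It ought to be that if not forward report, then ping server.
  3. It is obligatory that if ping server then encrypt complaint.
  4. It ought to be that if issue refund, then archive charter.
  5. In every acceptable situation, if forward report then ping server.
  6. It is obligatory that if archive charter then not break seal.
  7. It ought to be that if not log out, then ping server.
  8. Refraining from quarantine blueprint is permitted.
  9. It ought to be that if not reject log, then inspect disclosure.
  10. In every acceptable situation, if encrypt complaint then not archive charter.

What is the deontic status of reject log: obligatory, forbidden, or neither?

Obligatory

Premises 5 and 2 cover both cases: O(forward_report → ping_server) and O(¬forward_report → ping_server). Since forward_report ∨ ¬forward_report is a tautology, O(ping_server) follows.
With premise 3, O(ping_server → encrypt_complaint), the K-axiom yields O(encrypt_complaint).
From O(encrypt_complaint) and premise 10, O(encrypt_complaint → ¬archive_charter), we obtain O(¬archive_charter).
The contrapositive of premise 4 (O(issue_refund → archive_charter)) is O(¬archive_charter → ¬issue_refund), and O(¬archive_charter) is already established, so O(¬issue_refund).
From O(¬issue_refund) and premise 1, O(¬issue_refund → ¬inspect_disclosure), we obtain O(¬inspect_disclosure).
Premise 9, O(¬reject_log → inspect_disclosure), contraposes to O(¬inspect_disclosure → reject_log); with O(¬inspect_disclosure) we get O(reject_log).
Premises 6, 7, 8 do not contribute to this derivation.
Hence reject_log is obligatory.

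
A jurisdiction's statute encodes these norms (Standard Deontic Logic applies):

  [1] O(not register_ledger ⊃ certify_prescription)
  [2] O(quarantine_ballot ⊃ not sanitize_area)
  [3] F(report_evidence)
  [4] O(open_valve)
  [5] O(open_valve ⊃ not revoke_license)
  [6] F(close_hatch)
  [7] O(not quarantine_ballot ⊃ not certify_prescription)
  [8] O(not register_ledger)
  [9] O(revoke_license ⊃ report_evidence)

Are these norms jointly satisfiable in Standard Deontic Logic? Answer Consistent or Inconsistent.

Consistent

Premise 9 is O(revoke_license ⊃ report_evidence), but O(revoke_license) is not derivable from the premises, so it does not yield O(report_evidence).
So O(report_evidence) is not derivable, and the apparent clash with O(not report_evidence) does not arise.
A world satisfying every obligation exists (e.g. certify_prescription=true, close_hatch=false, open_valve=true, quarantine_ballot=true, register_ledger=false, report_evidence=false, revoke_license=false, sanitize_area=false); no atom is both obligatory and forbidden, so the set is consistent.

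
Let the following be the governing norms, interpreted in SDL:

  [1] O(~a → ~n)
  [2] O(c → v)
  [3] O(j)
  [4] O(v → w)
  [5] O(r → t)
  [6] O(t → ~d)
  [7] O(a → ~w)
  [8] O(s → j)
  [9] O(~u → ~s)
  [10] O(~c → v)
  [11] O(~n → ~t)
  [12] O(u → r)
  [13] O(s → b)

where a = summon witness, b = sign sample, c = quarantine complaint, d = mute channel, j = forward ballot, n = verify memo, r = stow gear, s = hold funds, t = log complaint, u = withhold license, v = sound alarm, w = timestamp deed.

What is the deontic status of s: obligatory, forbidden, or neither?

Forbidden

Premises 2 and 10 cover both cases: O(c → v) and O(~c → v). Since c ∨ ~c is a tautology, O(v) follows.
From O(v) and premise 4, O(v → w), we obtain O(w).
The contrapositive of premise 7 (O(a → ~w)) is O(w → ~a), and O(w) is already established, so O(~a).
With premise 1, O(~a → ~n), the K-axiom yields O(~n).
From O(~n) and premise 11, O(~n → ~t), we obtain O(~t).
Premise 5, O(r → t), contraposes to O(~t → ~r); with O(~t) we get O(~r).
Premise 12, O(u → r), contraposes to O(~r → ~u); with O(~r) we get O(~u).
Premise 9 is O(~u → ~s); since O(~u), deontic closure gives O(~s).
Premises 3, 6, 8, 13 do not contribute to this derivation.
Thus O(~s), which is F(s): s is forbidden.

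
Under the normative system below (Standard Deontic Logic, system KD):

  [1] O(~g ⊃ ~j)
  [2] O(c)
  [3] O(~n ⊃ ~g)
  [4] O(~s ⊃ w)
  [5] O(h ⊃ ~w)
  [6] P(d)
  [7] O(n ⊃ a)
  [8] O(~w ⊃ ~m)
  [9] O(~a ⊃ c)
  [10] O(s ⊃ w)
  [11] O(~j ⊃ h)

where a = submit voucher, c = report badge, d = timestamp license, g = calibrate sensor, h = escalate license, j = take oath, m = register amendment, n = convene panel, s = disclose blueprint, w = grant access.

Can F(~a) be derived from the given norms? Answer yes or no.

Yes

Premises 10 and 4 are O(s ⊃ w) and O(~s ⊃ w); every ideal world satisfies s or ~s, so in either case w holds — hence O(w).
Premise 5 is O(h ⊃ ~w); contrapositively O(w ⊃ ~h). Since O(w) holds, K gives O(~h).
The contrapositive of premise 11 (O(~j ⊃ h)) is O(~h ⊃ j), and O(~h) is already established, so O(j).
Premise 1 is O(~g ⊃ ~j); contrapositively O(j ⊃ g). Since O(j) holds, K gives O(g).
Premise 3 is O(~n ⊃ ~g); contrapositively O(g ⊃ n). Since O(g) holds, K gives O(n).
Applying K to premise 7 (O(n ⊃ a)) and O(n) yields O(a).
Premises 2, 6, 8, 9 do not contribute to this derivation.
So O(a) holds, i.e. F(~a). The claim follows.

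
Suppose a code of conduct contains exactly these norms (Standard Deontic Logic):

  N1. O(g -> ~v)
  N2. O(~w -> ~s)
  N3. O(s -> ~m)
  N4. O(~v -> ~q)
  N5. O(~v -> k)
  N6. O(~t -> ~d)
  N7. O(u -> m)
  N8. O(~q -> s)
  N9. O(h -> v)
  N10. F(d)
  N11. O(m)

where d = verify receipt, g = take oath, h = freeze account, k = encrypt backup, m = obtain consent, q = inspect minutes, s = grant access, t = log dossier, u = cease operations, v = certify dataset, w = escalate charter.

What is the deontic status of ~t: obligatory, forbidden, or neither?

Premise 6 is O(~t -> ~d); even if O(~d) held, inferring O(~t) would be affirming the consequent — invalid.
No premise or chain of K-axiom applications forces O(~t), and none forces O(t). So ~t is neither obligatory nor forbidden under these norms.

Neither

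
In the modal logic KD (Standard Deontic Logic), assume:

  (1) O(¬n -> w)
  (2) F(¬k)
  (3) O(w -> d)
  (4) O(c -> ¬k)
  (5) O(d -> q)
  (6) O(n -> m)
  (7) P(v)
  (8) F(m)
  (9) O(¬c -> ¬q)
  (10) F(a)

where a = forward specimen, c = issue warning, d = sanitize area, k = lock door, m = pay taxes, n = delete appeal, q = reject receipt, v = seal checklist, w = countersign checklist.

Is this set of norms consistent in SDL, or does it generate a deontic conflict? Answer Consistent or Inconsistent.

Inconsistent

F(¬k) at premise 2 means O(k).
Premise 4, O(c -> ¬k), contraposes to O(k -> ¬c); with O(k) we get O(¬c).
With premise 9, O(¬c -> ¬q), the K-axiom yields O(¬q).
The contrapositive of premise 5 (O(d -> q)) is O(¬q -> ¬d), and O(¬q) is already established, so O(¬d).
Premise 3 is O(w -> d); contrapositively O(¬d -> ¬w). Since O(¬d) holds, K gives O(¬w).
The contrapositive of premise 1 (O(¬n -> w)) is O(¬w -> n), and O(¬w) is already established, so O(n).
From O(n) and premise 6, O(n -> m), we obtain O(m).
But premise 8, F(m), means O(¬m).
We now have both O(m) and O(¬m) — m is simultaneously obligatory and forbidden, violating the D-axiom.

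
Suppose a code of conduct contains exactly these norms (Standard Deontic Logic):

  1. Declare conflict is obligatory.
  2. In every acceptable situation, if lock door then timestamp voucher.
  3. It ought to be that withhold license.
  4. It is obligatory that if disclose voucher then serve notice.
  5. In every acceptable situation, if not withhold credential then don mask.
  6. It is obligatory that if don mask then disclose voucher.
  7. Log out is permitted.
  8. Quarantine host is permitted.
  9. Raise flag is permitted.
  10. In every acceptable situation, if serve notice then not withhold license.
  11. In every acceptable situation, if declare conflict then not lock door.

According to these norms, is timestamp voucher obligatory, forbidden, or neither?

Premise 2 is O(lock_door → timestamp_voucher), but O(lock_door) is not derivable from the premises, so it does not yield O(timestamp_voucher).
No premise or chain of K-axiom applications forces O(timestamp_voucher), and none forces O(¬timestamp_voucher). So timestamp_voucher is neither obligatory nor forbidden under these norms.

Neither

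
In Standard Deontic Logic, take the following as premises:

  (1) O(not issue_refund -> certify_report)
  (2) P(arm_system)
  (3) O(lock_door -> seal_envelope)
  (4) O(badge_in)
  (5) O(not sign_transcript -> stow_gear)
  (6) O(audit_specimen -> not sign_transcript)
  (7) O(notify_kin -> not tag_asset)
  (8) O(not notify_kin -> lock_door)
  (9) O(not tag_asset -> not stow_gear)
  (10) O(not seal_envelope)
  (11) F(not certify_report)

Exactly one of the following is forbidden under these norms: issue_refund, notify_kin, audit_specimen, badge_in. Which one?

audit_specimen

Premise 10 gives O(not seal_envelope).
Premise 3, O(lock_door -> seal_envelope), contraposes to O(not seal_envelope -> not lock_door); with O(not seal_envelope) we get O(not lock_door).
Premise 8 is O(not notify_kin -> lock_door); contrapositively O(not lock_door -> notify_kin). Since O(not lock_door) holds, K gives O(notify_kin).
From O(notify_kin) and premise 7, O(notify_kin -> not tag_asset), we obtain O(not tag_asset).
Premise 9 is O(not tag_asset -> not stow_gear); since O(not tag_asset), deontic closure gives O(not stow_gear).
Premise 5, O(not sign_transcript -> stow_gear), contraposes to O(not stow_gear -> sign_transcript); with O(not stow_gear) we get O(sign_transcript).
Premise 6, O(audit_specimen -> not sign_transcript), contraposes to O(sign_transcript -> not audit_specimen); with O(sign_transcript) we get O(not audit_specimen).
So O(not audit_specimen) holds, i.e. audit_specimen is forbidden. None of the other listed options is forbidden under the premises.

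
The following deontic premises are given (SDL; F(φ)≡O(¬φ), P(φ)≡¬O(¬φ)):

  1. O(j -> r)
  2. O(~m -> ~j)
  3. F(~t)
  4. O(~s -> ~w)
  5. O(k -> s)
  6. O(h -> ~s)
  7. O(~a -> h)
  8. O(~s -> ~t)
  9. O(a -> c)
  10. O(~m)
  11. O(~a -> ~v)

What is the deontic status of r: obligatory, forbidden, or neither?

Premise 1 is O(j -> r), but O(j) is not derivable from the premises, so it does not yield O(r).
No premise or chain of K-axiom applications forces O(r), and none forces O(~r). So r is neither obligatory nor forbidden under these norms.

Neither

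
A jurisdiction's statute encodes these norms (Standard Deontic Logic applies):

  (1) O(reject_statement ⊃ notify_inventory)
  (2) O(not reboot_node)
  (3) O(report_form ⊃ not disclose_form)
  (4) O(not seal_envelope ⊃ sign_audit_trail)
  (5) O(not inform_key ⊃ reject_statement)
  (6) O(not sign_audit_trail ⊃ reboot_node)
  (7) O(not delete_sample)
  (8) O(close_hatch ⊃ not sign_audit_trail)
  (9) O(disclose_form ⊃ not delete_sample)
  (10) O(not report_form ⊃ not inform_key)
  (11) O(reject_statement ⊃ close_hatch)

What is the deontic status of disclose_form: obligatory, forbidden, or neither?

From premise 2 we have O(not reboot_node).
Premise 6, O(not sign_audit_trail ⊃ reboot_node), contraposes to O(not reboot_node ⊃ sign_audit_trail); with O(not reboot_node) we get O(sign_audit_trail).
Premise 8, O(close_hatch ⊃ not sign_audit_trail), contraposes to O(sign_audit_trail ⊃ not close_hatch); with O(sign_audit_trail) we get O(not close_hatch).
Premise 11 is O(reject_statement ⊃ close_hatch); contrapositively O(not close_hatch ⊃ not reject_statement). Since O(not close_hatch) holds, K gives O(not reject_statement).
Premise 5 is O(not inform_key ⊃ reject_statement); contrapositively O(not reject_statement ⊃ inform_key). Since O(not reject_statement) holds, K gives O(inform_key).
The contrapositive of premise 10 (O(not report_form ⊃ not inform_key)) is O(inform_key ⊃ report_form), and O(inform_key) is already established, so O(report_form).
With premise 3, O(report_form ⊃ not disclose_form), the K-axiom yields O(not disclose_form).
Premises 1, 4, 7, 9 do not contribute to this derivation.
Thus O(not disclose_form), which is F(disclose_form): disclose_form is forbidden.

Forbidden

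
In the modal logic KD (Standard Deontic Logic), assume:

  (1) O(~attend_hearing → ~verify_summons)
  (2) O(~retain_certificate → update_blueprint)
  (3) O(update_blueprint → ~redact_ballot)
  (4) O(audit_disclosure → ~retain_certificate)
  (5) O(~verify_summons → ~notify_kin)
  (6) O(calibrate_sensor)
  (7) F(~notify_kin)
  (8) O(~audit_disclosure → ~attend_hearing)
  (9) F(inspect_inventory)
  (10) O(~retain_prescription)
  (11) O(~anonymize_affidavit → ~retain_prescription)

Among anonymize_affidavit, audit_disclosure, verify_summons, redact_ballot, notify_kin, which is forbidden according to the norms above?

redact_ballot

F(~notify_kin) at premise 7 means O(notify_kin).
The contrapositive of premise 5 (O(~verify_summons → ~notify_kin)) is O(notify_kin → verify_summons), and O(notify_kin) is already established, so O(verify_summons).
Premise 1 is O(~attend_hearing → ~verify_summons); contrapositively O(verify_summons → attend_hearing). Since O(verify_summons) holds, K gives O(attend_hearing).
Premise 8 is O(~audit_disclosure → ~attend_hearing); contrapositively O(attend_hearing → audit_disclosure). Since O(attend_hearing) holds, K gives O(audit_disclosure).
From O(audit_disclosure) and premise 4, O(audit_disclosure → ~retain_certificate), we obtain O(~retain_certificate).
Applying K to premise 2 (O(~retain_certificate → update_blueprint)) and O(~retain_certificate) yields O(update_blueprint).
Premise 3 is O(update_blueprint → ~redact_ballot); since O(update_blueprint), deontic closure gives O(~redact_ballot).
So O(~redact_ballot) holds, i.e. redact_ballot is forbidden. None of the other listed options is forbidden under the premises.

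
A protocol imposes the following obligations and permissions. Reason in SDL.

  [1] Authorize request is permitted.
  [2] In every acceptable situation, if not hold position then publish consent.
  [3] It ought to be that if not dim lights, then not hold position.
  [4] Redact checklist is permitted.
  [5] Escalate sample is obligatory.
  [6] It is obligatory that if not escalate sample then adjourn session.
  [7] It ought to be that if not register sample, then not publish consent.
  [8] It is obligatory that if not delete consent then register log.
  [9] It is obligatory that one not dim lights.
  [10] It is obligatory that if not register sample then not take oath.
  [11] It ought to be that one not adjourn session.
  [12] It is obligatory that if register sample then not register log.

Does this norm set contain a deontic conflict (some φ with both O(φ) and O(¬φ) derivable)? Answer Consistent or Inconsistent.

Consistent

Premise 6 is O(¬escalate_sample → adjourn_session), but O(¬escalate_sample) is not derivable from the premises, so it does not yield O(adjourn_session).
So O(adjourn_session) is not derivable, and the apparent clash with O(¬adjourn_session) does not arise.
A world satisfying every obligation exists (e.g. adjourn_session=false, authorize_request=false, delete_consent=true, dim_lights=false, escalate_sample=true, hold_position=false, publish_consent=true, redact_checklist=false, register_log=false, register_sample=true, take_oath=false); no atom is both obligatory and forbidden, so the set is consistent.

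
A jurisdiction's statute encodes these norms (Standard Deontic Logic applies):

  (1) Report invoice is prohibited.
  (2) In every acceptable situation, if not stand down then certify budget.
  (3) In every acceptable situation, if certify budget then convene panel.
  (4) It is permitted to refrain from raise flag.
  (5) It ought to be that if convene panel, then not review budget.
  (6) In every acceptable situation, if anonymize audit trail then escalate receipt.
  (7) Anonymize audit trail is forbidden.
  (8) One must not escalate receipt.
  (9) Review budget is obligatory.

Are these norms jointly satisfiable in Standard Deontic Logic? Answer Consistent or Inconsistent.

Premise 6 is O(anonymize_audit_trail → escalate_receipt), but O(anonymize_audit_trail) is not derivable from the premises, so it does not yield O(escalate_receipt).
So O(escalate_receipt) is not derivable, and the apparent clash with O(¬escalate_receipt) does not arise.
A world satisfying every obligation exists (e.g. anonymize_audit_trail=false, certify_budget=false, convene_panel=false, escalate_receipt=false, raise_flag=false, report_invoice=false, review_budget=true, stand_down=true); no atom is both obligatory and forbidden, so the set is consistent.

Consistent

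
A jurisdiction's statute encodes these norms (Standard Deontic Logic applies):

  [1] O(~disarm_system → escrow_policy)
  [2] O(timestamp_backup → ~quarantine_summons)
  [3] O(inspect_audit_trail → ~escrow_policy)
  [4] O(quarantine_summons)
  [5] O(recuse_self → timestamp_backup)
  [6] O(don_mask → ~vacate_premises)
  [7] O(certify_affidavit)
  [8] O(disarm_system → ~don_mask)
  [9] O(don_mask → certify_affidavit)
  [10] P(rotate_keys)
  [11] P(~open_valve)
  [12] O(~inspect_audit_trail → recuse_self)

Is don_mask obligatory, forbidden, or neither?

Forbidden

Premise 4 states O(quarantine_summons) outright.
The contrapositive of premise 2 (O(timestamp_backup → ~quarantine_summons)) is O(quarantine_summons → ~timestamp_backup), and O(quarantine_summons) is already established, so O(~timestamp_backup).
The contrapositive of premise 5 (O(recuse_self → timestamp_backup)) is O(~timestamp_backup → ~recuse_self), and O(~timestamp_backup) is already established, so O(~recuse_self).
Premise 12 is O(~inspect_audit_trail → recuse_self); contrapositively O(~recuse_self → inspect_audit_trail). Since O(~recuse_self) holds, K gives O(inspect_audit_trail).
Applying K to premise 3 (O(inspect_audit_trail → ~escrow_policy)) and O(inspect_audit_trail) yields O(~escrow_policy).
Premise 1 is O(~disarm_system → escrow_policy); contrapositively O(~escrow_policy → disarm_system). Since O(~escrow_policy) holds, K gives O(disarm_system).
Premise 8 is O(disarm_system → ~don_mask); since O(disarm_system), deontic closure gives O(~don_mask).
Premises 6, 7, 9, 10, 11 do not contribute to this derivation.
Thus O(~don_mask), which is F(don_mask): don_mask is forbidden.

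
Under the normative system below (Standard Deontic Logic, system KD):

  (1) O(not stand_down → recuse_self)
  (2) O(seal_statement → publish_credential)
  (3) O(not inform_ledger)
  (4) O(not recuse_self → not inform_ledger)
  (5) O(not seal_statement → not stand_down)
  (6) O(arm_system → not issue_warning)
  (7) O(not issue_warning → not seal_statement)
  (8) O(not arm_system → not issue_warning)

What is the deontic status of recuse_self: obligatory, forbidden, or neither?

Premises 6 and 8 cover both cases: O(arm_system → not issue_warning) and O(not arm_system → not issue_warning). Since arm_system ∨ not arm_system is a tautology, O(not issue_warning) follows.
From O(not issue_warning) and premise 7, O(not issue_warning → not seal_statement), we obtain O(not seal_statement).
Premise 5 is O(not seal_statement → not stand_down); since O(not seal_statement), deontic closure gives O(not stand_down).
Applying K to premise 1 (O(not stand_down → recuse_self)) and O(not stand_down) yields O(recuse_self).
Premises 2, 3, 4 do not contribute to this derivation.
Hence recuse_self is obligatory.

Obligatory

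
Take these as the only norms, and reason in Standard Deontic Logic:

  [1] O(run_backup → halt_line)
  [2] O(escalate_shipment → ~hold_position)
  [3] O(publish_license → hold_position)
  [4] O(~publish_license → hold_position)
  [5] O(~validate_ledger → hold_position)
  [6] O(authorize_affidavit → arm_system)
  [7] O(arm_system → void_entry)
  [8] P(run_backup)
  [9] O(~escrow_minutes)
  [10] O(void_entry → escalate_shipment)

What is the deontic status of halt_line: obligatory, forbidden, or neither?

Premise 1 is O(run_backup → halt_line), but O(run_backup) is not derivable from the premises (the permission P(run_backup) asserts only ~O(~run_backup), not O(run_backup)), so it does not yield O(halt_line).
No premise or chain of K-axiom applications forces O(halt_line), and none forces O(~halt_line). So halt_line is neither obligatory nor forbidden under these norms.

Neither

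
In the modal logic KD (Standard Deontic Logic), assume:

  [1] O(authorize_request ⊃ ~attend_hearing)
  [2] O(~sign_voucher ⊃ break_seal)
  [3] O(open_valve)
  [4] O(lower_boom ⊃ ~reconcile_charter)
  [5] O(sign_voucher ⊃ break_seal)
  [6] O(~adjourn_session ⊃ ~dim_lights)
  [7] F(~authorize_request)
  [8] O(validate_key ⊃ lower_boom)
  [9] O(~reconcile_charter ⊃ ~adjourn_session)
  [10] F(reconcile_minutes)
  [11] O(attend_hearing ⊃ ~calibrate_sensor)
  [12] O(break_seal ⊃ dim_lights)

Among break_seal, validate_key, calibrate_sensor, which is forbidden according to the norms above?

validate_key

Premises 5 and 2 are O(sign_voucher ⊃ break_seal) and O(~sign_voucher ⊃ break_seal); every ideal world satisfies sign_voucher or ~sign_voucher, so in either case break_seal holds — hence O(break_seal).
Premise 12 is O(break_seal ⊃ dim_lights); since O(break_seal), deontic closure gives O(dim_lights).
Premise 6 is O(~adjourn_session ⊃ ~dim_lights); contrapositively O(dim_lights ⊃ adjourn_session). Since O(dim_lights) holds, K gives O(adjourn_session).
The contrapositive of premise 9 (O(~reconcile_charter ⊃ ~adjourn_session)) is O(adjourn_session ⊃ reconcile_charter), and O(adjourn_session) is already established, so O(reconcile_charter).
Premise 4 is O(lower_boom ⊃ ~reconcile_charter); contrapositively O(reconcile_charter ⊃ ~lower_boom). Since O(reconcile_charter) holds, K gives O(~lower_boom).
Premise 8 is O(validate_key ⊃ lower_boom); contrapositively O(~lower_boom ⊃ ~validate_key). Since O(~lower_boom) holds, K gives O(~validate_key).
So O(~validate_key) holds, i.e. validate_key is forbidden. None of the other listed options is forbidden under the premises.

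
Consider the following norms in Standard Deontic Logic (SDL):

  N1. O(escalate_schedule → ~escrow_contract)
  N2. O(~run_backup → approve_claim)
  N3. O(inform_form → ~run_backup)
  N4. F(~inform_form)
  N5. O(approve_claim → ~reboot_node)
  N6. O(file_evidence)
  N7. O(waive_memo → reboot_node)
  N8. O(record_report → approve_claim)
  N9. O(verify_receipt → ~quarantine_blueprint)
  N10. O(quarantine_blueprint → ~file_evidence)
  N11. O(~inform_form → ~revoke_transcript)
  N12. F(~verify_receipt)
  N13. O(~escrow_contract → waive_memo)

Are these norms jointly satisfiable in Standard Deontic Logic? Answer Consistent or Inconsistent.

Consistent

Premise 10 is O(quarantine_blueprint → ~file_evidence), but O(quarantine_blueprint) is not derivable from the premises, so it does not yield O(~file_evidence).
So O(~file_evidence) is not derivable, and the apparent clash with O(file_evidence) does not arise.
A world satisfying every obligation exists (e.g. approve_claim=true, escalate_schedule=false, escrow_contract=true, file_evidence=true, inform_form=true, quarantine_blueprint=false, reboot_node=false, record_report=false, revoke_transcript=false, run_backup=false, verify_receipt=true, waive_memo=false); no atom is both obligatory and forbidden, so the set is consistent.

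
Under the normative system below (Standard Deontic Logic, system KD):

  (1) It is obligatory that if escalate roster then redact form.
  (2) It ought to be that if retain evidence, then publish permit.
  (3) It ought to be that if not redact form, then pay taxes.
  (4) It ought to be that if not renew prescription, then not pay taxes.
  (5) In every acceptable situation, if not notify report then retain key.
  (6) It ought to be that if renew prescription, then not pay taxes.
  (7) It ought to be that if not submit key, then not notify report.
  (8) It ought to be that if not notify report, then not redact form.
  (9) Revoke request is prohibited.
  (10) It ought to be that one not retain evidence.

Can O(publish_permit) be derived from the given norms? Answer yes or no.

No

Premise 2 is O(retain_evidence → publish_permit), but O(retain_evidence) is not derivable from the premises, so it does not yield O(publish_permit).
No other premise forces O(publish_permit). An ideal world satisfying every premise can still have publish_permit false, so O(publish_permit) is not derivable.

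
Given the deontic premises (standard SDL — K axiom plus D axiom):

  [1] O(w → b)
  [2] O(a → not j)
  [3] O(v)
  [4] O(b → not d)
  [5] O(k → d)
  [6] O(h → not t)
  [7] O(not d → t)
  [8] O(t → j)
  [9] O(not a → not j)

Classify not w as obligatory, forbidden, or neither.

Premises 9 and 2 are O(not a → not j) and O(a → not j); every ideal world satisfies not a or a, so in either case not j holds — hence O(not j).
Premise 8, O(t → j), contraposes to O(not j → not t); with O(not j) we get O(not t).
Premise 7 is O(not d → t); contrapositively O(not t → d). Since O(not t) holds, K gives O(d).
Premise 4, O(b → not d), contraposes to O(d → not b); with O(d) we get O(not b).
Premise 1 is O(w → b); contrapositively O(not b → not w). Since O(not b) holds, K gives O(not w).
Premises 3, 5, 6 do not contribute to this derivation.
Hence not w is obligatory.

Obligatory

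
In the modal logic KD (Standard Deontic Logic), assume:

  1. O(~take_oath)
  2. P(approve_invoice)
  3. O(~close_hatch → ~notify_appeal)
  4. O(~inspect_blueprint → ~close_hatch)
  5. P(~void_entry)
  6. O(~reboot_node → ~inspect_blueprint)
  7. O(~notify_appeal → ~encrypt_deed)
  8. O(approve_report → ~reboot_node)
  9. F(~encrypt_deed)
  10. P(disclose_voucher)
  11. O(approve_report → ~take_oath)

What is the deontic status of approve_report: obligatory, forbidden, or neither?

Premise 9 is F(~encrypt_deed), i.e. O(encrypt_deed).
Premise 7, O(~notify_appeal → ~encrypt_deed), contraposes to O(encrypt_deed → notify_appeal); with O(encrypt_deed) we get O(notify_appeal).
Premise 3 is O(~close_hatch → ~notify_appeal); contrapositively O(notify_appeal → close_hatch). Since O(notify_appeal) holds, K gives O(close_hatch).
Premise 4 is O(~inspect_blueprint → ~close_hatch); contrapositively O(close_hatch → inspect_blueprint). Since O(close_hatch) holds, K gives O(inspect_blueprint).
The contrapositive of premise 6 (O(~reboot_node → ~inspect_blueprint)) is O(inspect_blueprint → reboot_node), and O(inspect_blueprint) is already established, so O(reboot_node).
Premise 8, O(approve_report → ~reboot_node), contraposes to O(reboot_node → ~approve_report); with O(reboot_node) we get O(~approve_report).
Premises 1, 2, 5, 10, 11 do not contribute to this derivation.
Thus O(~approve_report), which is F(approve_report): approve_report is forbidden.

Forbidden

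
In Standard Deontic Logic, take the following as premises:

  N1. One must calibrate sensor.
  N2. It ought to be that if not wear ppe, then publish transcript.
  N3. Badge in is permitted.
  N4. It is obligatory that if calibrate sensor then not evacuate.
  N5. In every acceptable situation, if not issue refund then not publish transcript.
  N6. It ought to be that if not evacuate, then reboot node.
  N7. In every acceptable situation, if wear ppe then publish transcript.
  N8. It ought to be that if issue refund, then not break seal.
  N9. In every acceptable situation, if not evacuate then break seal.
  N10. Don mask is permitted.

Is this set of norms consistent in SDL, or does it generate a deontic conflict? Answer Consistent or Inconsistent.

By case analysis on wear_ppe: premise 7 gives O(wear_ppe → publish_transcript) and premise 2 gives O(¬wear_ppe → publish_transcript), so O(publish_transcript) either way.
The contrapositive of premise 5 (O(¬issue_refund → ¬publish_transcript)) is O(publish_transcript → issue_refund), and O(publish_transcript) is already established, so O(issue_refund).
Premise 8 is O(issue_refund → ¬break_seal); since O(issue_refund), deontic closure gives O(¬break_seal).
Premise 9 is O(¬evacuate → break_seal); contrapositively O(¬break_seal → evacuate). Since O(¬break_seal) holds, K gives O(evacuate).
The contrapositive of premise 4 (O(calibrate_sensor → ¬evacuate)) is O(evacuate → ¬calibrate_sensor), and O(evacuate) is already established, so O(¬calibrate_sensor).
But premise 1 directly asserts O(calibrate_sensor).
We now have both O(¬calibrate_sensor) and O(calibrate_sensor) — calibrate_sensor is simultaneously obligatory and forbidden, violating the D-axiom.

Inconsistent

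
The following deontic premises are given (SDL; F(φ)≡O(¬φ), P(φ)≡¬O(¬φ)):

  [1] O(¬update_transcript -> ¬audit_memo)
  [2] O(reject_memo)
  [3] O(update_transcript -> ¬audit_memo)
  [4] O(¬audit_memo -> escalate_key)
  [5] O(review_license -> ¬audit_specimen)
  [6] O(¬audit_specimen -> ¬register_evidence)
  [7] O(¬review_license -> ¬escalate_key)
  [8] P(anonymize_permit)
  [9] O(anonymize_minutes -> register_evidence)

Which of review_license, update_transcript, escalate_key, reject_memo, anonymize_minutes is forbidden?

anonymize_minutes

Premises 3 and 1 cover both cases: O(update_transcript -> ¬audit_memo) and O(¬update_transcript -> ¬audit_memo). Since update_transcript ∨ ¬update_transcript is a tautology, O(¬audit_memo) follows.
With premise 4, O(¬audit_memo -> escalate_key), the K-axiom yields O(escalate_key).
The contrapositive of premise 7 (O(¬review_license -> ¬escalate_key)) is O(escalate_key -> review_license), and O(escalate_key) is already established, so O(review_license).
Premise 5 is O(review_license -> ¬audit_specimen); since O(review_license), deontic closure gives O(¬audit_specimen).
Applying K to premise 6 (O(¬audit_specimen -> ¬register_evidence)) and O(¬audit_specimen) yields O(¬register_evidence).
Premise 9 is O(anonymize_minutes -> register_evidence); contrapositively O(¬register_evidence -> ¬anonymize_minutes). Since O(¬register_evidence) holds, K gives O(¬anonymize_minutes).
So O(¬anonymize_minutes) holds, i.e. anonymize_minutes is forbidden. None of the other listed options is forbidden under the premises.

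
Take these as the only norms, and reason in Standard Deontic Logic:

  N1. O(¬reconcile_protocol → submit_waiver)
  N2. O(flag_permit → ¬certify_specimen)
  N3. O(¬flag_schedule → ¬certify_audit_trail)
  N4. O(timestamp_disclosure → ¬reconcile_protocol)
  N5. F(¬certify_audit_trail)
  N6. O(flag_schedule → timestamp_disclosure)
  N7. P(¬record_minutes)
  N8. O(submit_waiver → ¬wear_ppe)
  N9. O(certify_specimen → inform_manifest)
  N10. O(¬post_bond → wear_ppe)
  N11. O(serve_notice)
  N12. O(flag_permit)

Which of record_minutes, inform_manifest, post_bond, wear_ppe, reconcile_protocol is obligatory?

F(¬certify_audit_trail) at premise 5 means O(certify_audit_trail).
The contrapositive of premise 3 (O(¬flag_schedule → ¬certify_audit_trail)) is O(certify_audit_trail → flag_schedule), and O(certify_audit_trail) is already established, so O(flag_schedule).
Applying K to premise 6 (O(flag_schedule → timestamp_disclosure)) and O(flag_schedule) yields O(timestamp_disclosure).
Premise 4 is O(timestamp_disclosure → ¬reconcile_protocol); since O(timestamp_disclosure), deontic closure gives O(¬reconcile_protocol).
Premise 1 is O(¬reconcile_protocol → submit_waiver); since O(¬reconcile_protocol), deontic closure gives O(submit_waiver).
Applying K to premise 8 (O(submit_waiver → ¬wear_ppe)) and O(submit_waiver) yields O(¬wear_ppe).
Premise 10, O(¬post_bond → wear_ppe), contraposes to O(¬wear_ppe → post_bond); with O(¬wear_ppe) we get O(post_bond).
So O(post_bond) holds — post_bond is obligatory. None of the other listed options is made obligatory by any chain of premises.

post_bond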